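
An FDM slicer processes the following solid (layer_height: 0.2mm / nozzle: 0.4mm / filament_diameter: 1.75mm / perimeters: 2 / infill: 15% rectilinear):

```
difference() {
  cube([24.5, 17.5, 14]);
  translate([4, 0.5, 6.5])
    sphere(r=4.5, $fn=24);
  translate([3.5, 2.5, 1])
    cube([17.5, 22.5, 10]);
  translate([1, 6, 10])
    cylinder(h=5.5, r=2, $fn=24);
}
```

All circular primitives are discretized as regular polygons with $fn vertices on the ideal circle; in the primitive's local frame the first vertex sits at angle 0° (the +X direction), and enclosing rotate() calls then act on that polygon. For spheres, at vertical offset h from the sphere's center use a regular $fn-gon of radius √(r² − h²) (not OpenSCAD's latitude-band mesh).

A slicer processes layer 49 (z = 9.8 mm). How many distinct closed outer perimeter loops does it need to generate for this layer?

At z = 9.8 mm: the 24.5×17.5 cube contributes its full rectangle; the r=4.5 sphere at (4, 0.5) slices to a regular 24-gon of circumradius 3.059 (√(r²−h²) with h=3.3 from center); the cube at (3.5, 2.5) is present — its section is the full 17.5×22.5 rectangle; the cylinder at (1, 6) is not intersected at this z (z outside [10, 15.5]); Subtracting the remaining from the first: starting from the 24.5×17.5 cube, the r=4.5 sphere at (4, 0.5) partially overlaps it — only the 17.56 mm² overlap (of its 29.07 mm²) is removed, clipping the outline; the 17.5×22.5 cube at (3.5, 2.5) partially overlaps it — only the 260.33 mm² overlap (of its 393.75 mm²) is removed, clipping the outline — 2 connected regions. The result has 2 disconnected regions.

2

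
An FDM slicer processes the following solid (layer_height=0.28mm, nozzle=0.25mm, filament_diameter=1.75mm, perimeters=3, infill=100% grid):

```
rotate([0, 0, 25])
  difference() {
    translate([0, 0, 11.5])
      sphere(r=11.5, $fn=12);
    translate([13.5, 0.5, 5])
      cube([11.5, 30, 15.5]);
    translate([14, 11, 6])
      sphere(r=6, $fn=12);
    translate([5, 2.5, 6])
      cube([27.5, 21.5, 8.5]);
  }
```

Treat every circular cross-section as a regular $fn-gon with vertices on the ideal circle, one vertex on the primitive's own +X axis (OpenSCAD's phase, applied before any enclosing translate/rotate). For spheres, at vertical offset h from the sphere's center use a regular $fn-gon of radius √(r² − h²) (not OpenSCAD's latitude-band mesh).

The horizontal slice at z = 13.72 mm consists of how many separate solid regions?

1

At z = 13.72 mm: the r=11.5 sphere contributes a regular 12-gon of circumradius √(11.5²−2.22²) = 11.284; the cube at (13.5, 0.5) (footprint 11.5×30) is included at this height; the sphere at (14, 11) is not intersected at this z (|z−center|=7.720 > r=6); the cube at (5, 2.5) is present — its section is the full 27.5×21.5 rectangle; Taking the first minus the rest: starting from the r=11.5 sphere, the 11.5×30 cube at (13.5, 0.5) misses the remaining region (no effect); the 27.5×21.5 cube at (5, 2.5) partially overlaps it — only the 27.55 mm² overlap (of its 591.25 mm²) is removed, clipping the outline — 1 connected region; (rotated 25° about Z; rotation is an isometry so areas/perimeters/island counts are preserved). The result has 1 disconnected region.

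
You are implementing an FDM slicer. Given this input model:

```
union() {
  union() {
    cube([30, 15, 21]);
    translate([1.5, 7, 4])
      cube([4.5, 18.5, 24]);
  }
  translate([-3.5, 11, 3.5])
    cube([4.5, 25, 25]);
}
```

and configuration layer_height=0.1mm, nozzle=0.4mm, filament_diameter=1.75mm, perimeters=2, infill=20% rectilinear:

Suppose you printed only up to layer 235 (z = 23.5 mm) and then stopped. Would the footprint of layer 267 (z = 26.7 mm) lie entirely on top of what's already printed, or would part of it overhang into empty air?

entirely on top

Compare the two slices. At z = 23.5: the cube does not reach this height (z outside [0, 21]); the 4.5×18.5 cube at (1.5, 7) contributes its full rectangle (area 83.25 mm²); Combining (union): only the 4.5×18.5 cube at (1.5, 7) is present, so the union is just that shape — area = 83.25 mm²; the cube at (-3.5, 11) is present — its section is the full 4.5×25 rectangle (area 112.50 mm²); Combining (union): the 2 present regions are separate (no shared area or edge), so areas and boundary lengths simply add and each stays a separate island — area = 195.75 mm². At z = 26.7: the cube is not intersected at this z (z outside [0, 21]); the 4.5×18.5 cube at (1.5, 7) contributes its full rectangle (area 83.25 mm²); Merging all regions: only the 4.5×18.5 cube at (1.5, 7) is present, so the union is just that shape — area = 83.25 mm²; the cube at (-3.5, 11) is present — its section is the full 4.5×25 rectangle (area 112.50 mm²); Merging all regions: the 2 present regions are separate (no shared area or edge), so areas and boundary lengths simply add and each stays a separate island — area = 195.75 mm². Checking containment: the cross-section at z = 26.7 is a subset of the cross-section at z = 23.5.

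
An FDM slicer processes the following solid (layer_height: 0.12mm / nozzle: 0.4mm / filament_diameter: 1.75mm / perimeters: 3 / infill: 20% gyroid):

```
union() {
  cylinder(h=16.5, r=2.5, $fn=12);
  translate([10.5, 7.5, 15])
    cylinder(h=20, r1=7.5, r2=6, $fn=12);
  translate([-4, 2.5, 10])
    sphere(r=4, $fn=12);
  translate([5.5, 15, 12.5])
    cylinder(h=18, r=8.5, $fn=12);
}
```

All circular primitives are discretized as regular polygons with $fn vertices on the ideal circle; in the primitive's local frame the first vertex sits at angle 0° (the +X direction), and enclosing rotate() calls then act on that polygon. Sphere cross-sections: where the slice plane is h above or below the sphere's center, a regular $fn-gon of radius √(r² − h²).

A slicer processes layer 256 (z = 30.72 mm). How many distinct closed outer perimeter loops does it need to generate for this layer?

1

At z = 30.72 mm: the cylinder is not intersected at this z (z outside [0, 16.5]); the cone at (10.5, 7.5): at t=0.786 of its height the radius interpolates to r₁+(r₂−r₁)t = 6.321, giving a regular 12-gon of that circumradius; the sphere at (-4, 2.5) is absent (|z−center|=20.720 > r=4); the cylinder at (5.5, 15) does not reach this height (z outside [12.5, 30.5]); Taking the union: only the cone at (10.5, 7.5) is present, so the union is just that shape — 1 connected region. The result has 1 disconnected region.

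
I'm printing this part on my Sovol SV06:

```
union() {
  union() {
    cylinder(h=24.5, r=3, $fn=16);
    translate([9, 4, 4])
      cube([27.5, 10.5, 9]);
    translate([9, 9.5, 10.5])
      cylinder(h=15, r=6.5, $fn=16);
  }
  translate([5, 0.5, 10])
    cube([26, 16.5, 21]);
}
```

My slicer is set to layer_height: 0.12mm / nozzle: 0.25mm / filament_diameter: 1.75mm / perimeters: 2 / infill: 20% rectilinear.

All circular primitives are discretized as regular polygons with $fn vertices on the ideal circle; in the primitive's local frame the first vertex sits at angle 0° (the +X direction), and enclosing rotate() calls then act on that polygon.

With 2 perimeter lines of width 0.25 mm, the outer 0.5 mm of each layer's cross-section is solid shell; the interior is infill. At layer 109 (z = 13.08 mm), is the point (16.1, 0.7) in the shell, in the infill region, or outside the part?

shell

At z = 13.08 mm: the r=3 cylinder contributes a regular 16-gon of circumradius 3; the cube at (9, 4) is absent (z outside [4, 13]); the cylinder at (9, 9.5): section is a regular 16-gon, circumradius r=6.5; Combining (union): the 2 present regions are separate (no shared area or edge), so areas and boundary lengths simply add and each stays a separate island — 2 connected regions; the 26×16.5 cube at (5, 0.5) contributes its full rectangle; Taking the union: the regions partially overlap (shared area 112.42 mm²), so overlapping operands fuse into one piece — 2 connected regions. Overall, the cross-section has 2 separate islands. The nearest boundary edge runs (31.00, 0.50)→(5.00, 0.50); distance from the point to it = 0.20 mm. (Shell/infill is judged within the island containing the point — the largest one.) The point is inside the cross-section, 0.20 mm from the nearest boundary — within the 0.5 mm shell band (2 × 0.25).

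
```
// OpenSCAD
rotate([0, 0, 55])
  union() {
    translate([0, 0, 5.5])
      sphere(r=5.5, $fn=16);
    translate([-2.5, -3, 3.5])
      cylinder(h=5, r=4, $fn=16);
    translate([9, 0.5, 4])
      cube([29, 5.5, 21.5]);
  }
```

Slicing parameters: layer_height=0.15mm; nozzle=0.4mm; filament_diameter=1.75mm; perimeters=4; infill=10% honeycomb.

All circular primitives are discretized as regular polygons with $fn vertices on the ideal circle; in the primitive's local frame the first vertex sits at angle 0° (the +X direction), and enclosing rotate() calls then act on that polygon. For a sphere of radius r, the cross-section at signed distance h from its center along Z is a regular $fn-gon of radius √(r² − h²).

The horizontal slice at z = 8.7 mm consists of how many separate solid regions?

At z = 8.7 mm: the sphere: section is a regular 16-gon, circumradius = √(r²−h²) = √(5.5²−3.2²) = 4.473; the cylinder at (-2.5, -3) is absent (z outside [3.5, 8.5]); the cube at (9, 0.5) (footprint 29×5.5) is included at this height; Merging all regions: the 2 present regions are separate (no shared area or edge), so areas and boundary lengths simply add and each stays a separate island — 2 connected regions; (rotated 55° about Z; rotation is an isometry so areas/perimeters/island counts are preserved). The result has 2 disconnected regions.

2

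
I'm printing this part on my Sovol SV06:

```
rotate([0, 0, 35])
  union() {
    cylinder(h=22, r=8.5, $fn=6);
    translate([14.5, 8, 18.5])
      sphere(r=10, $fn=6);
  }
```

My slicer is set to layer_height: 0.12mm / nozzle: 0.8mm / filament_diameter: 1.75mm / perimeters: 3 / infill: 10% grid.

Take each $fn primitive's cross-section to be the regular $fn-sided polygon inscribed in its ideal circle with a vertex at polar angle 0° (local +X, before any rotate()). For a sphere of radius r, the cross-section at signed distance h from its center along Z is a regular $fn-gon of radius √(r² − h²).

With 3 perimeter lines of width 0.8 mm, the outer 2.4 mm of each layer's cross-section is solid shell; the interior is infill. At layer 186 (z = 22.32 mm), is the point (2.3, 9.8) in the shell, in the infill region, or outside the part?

At z = 22.32 mm: the cylinder is absent (z outside [0, 22]); the sphere at (14.5, 8): section is a regular 6-gon, circumradius = √(r²−h²) = √(10²−3.82²) = 9.242; Combining (union): only the r=10 sphere at (14.5, 8) is present, so the union is just that shape — 1 connected region; (rotated 35° about Z; rotation is an isometry so areas/perimeters/island counts are preserved). Overall, the cross-section is a single solid region. Undo the 35° rotation: the query point maps to (7.505, 6.708) in the un-rotated model frame. The nearest boundary edge runs (5.26, 8.00)→(9.88, -0.00); distance from the point to it = 1.30 mm. The point is inside the cross-section, 1.30 mm from the nearest boundary — within the 2.4 mm shell band (3 × 0.8).

shell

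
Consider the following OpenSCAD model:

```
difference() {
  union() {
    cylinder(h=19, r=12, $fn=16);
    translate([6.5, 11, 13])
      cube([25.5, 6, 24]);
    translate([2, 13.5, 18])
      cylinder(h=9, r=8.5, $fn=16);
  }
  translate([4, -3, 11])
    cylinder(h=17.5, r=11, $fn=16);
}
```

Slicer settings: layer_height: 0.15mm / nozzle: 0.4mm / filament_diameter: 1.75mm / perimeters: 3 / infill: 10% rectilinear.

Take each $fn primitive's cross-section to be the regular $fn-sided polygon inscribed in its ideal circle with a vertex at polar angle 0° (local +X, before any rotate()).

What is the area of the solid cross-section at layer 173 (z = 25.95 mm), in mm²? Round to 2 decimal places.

At z = 25.95 mm: the cylinder does not reach this height (z outside [0, 19]); the cube at (6.5, 11) is present — its section is the full 25.5×6 rectangle (area 153.00 mm²); the cylinder at (2, 13.5): section is a regular 16-gon, circumradius r=8.5 (area = (16/2)·8.500²·sin(360°/16) = 221.19 mm²); Combining (union): the regions partially overlap — summed areas 374.19 mm² minus the doubly-counted overlap 22.15 mm² gives 352.05 mm² — area = 352.05 mm²; the r=11 cylinder at (4, -3) contributes a regular 16-gon of circumradius 11 (area = (16/2)·11.000²·sin(360°/16) = 370.44 mm²); Subtracting the remaining from the first: starting from the result so far (352.05 mm²), the r=11 cylinder at (4, -3) partially overlaps it — only the 17.06 mm² overlap (of its 370.44 mm²) is removed, clipping the outline — area = 334.99 mm². Overall, the cross-section is a single solid region. Net area = 334.99 mm².

334.99 mm²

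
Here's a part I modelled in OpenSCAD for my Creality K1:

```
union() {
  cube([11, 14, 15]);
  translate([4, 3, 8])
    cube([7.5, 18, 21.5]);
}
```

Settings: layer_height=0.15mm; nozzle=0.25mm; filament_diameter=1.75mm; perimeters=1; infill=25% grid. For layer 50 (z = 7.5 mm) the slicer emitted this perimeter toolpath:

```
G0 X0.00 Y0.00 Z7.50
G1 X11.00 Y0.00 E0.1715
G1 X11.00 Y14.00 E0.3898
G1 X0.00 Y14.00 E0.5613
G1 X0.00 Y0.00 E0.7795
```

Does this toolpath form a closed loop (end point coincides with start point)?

yes

Start point (G0): (0.00, 0.00). End point (last G1): the path returns to the start — closed.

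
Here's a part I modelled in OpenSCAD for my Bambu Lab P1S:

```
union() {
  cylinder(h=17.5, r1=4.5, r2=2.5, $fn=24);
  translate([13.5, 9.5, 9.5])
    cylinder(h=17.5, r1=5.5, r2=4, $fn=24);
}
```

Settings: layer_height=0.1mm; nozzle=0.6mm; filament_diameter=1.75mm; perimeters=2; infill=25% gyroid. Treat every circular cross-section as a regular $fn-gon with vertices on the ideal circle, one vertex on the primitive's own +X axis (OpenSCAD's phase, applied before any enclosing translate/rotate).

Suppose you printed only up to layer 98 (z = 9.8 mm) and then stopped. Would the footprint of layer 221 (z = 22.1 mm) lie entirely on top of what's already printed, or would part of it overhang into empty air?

entirely on top

Compare the two slices. At z = 9.8: the cone: at t=0.560 of its height the radius interpolates to r₁+(r₂−r₁)t = 3.380, giving a regular 24-gon of that circumradius (area = (24/2)·3.380²·sin(360°/24) = 35.48 mm²); the cone at (13.5, 9.5) contributes a regular 24-gon of circumradius 5.474 (interpolated between r1=5.5 and r2=4 at t=0.017) (area = (24/2)·5.474²·sin(360°/24) = 93.07 mm²); Merging all regions: the 2 present regions are separate (no shared area or edge), so areas and boundary lengths simply add and each stays a separate island — area = 128.56 mm². At z = 22.1: the cone is absent (z outside [0, 17.5]); the cone at (13.5, 9.5): at t=0.720 of its height the radius interpolates to r₁+(r₂−r₁)t = 4.420, giving a regular 24-gon of that circumradius (area = (24/2)·4.420²·sin(360°/24) = 60.68 mm²); Combining (union): only the cone at (13.5, 9.5) is present, so the union is just that shape — area = 60.68 mm². Checking containment: the cross-section at z = 22.1 is a subset of the cross-section at z = 9.8.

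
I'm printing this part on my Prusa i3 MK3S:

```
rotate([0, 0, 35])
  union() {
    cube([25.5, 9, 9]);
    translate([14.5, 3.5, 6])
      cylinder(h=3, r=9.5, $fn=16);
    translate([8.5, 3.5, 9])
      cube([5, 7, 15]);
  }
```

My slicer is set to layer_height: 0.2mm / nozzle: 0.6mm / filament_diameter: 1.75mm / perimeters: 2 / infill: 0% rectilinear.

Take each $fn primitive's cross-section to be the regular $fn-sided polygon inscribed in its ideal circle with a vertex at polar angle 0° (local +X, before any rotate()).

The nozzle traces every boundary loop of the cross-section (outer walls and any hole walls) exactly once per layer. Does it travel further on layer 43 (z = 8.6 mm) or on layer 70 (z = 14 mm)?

Layer 43 (z = 8.6): the cube (footprint 25.5×9) is included at this height (perimeter 69.00 mm); the r=9.5 cylinder at (14.5, 3.5) contributes a regular 16-gon of circumradius 9.5 (perimeter = 2·16·9.500·sin(180°/16) = 59.31 mm); the cube at (8.5, 3.5) does not reach this height (z outside [9, 24]); Taking the union: the regions partially overlap (shared area 160.91 mm²), so the edge portions inside another operand are dropped and the merged outline is re-measured after clipping — boundary = 76.60 mm; (whole slice rotated 35° about Z — lengths, areas and connectivity unchanged). So its perimeter = 76.60 mm. Layer 70 (z = 14): the cube does not reach this height (z outside [0, 9]); the cylinder at (14.5, 3.5) is absent (z outside [6, 9]); the 5×7 cube at (8.5, 3.5) contributes its full rectangle (perimeter 24.00 mm); Merging all regions: only the 5×7 cube at (8.5, 3.5) is present, so the union is just that shape — boundary = 24.00 mm; (rotated 35° about Z; rotation is an isometry so areas/perimeters/island counts are preserved). So its perimeter = 24.00 mm. Layer 43 is larger (76.60 vs 24.00 mm).

layer 43 (z = 8.6 mm)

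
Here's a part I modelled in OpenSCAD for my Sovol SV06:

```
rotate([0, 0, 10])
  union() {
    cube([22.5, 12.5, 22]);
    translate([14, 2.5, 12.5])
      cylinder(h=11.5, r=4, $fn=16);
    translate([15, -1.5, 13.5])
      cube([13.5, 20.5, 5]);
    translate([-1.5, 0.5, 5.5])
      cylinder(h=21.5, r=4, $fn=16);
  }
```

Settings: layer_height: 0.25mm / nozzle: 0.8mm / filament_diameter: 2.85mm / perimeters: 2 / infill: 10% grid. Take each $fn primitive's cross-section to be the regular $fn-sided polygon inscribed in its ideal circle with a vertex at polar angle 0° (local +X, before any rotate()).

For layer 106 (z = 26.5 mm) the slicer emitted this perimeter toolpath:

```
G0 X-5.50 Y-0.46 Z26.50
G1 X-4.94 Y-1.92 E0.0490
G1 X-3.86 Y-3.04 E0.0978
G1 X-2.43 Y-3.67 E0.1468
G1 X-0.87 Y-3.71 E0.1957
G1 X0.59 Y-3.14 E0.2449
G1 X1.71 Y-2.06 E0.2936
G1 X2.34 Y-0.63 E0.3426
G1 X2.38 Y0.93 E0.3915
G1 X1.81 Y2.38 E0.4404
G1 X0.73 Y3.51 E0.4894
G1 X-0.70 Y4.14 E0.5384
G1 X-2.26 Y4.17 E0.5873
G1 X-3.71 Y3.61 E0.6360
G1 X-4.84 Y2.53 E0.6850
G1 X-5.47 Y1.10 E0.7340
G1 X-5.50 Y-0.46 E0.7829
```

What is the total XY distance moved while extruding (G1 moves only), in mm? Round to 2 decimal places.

Sum the Euclidean lengths of each G1 segment: total = 24.97 mm.

24.97 mm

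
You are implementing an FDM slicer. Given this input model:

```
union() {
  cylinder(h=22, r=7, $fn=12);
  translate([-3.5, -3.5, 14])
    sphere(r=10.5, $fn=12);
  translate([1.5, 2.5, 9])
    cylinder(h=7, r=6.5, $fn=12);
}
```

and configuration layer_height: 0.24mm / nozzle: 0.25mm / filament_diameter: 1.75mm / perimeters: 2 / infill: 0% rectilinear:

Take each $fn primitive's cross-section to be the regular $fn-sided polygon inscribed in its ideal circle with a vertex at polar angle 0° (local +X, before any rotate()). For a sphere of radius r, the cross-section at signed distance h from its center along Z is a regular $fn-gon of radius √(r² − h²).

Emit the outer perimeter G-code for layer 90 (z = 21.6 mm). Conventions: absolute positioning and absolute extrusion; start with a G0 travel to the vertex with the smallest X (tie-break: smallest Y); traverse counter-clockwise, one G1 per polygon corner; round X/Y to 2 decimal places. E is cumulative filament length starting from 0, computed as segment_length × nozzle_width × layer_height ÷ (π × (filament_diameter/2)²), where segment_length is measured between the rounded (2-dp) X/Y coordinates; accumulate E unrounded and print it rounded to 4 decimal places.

G0 X-10.74 Y-3.50 Z21.60
G1 X-9.77 Y-7.12 E0.0935
G1 X-7.12 Y-9.77 E0.1870
G1 X-3.50 Y-10.74 E0.2805
G1 X0.12 Y-9.77 E0.3739
G1 X2.77 Y-7.12 E0.4674
G1 X3.02 Y-6.19 E0.4915
G1 X3.50 Y-6.06 E0.5039
G1 X6.06 Y-3.50 E0.5942
G1 X7.00 Y0.00 E0.6846
G1 X6.06 Y3.50 E0.7750
G1 X3.50 Y6.06 E0.8653
G1 X0.00 Y7.00 E0.9557
G1 X-3.50 Y6.06 E1.0461
G1 X-6.06 Y3.50 E1.1364
G1 X-6.19 Y3.02 E1.1488
G1 X-7.12 Y2.77 E1.1728
G1 X-9.77 Y0.12 E1.2663
G1 X-10.74 Y-3.50 E1.3598

At z = 21.6 mm: the r=7 cylinder contributes a regular 12-gon of circumradius 7; the r=10.5 sphere at (-3.5, -3.5) contributes a regular 12-gon of circumradius √(10.5²−7.6²) = 7.245; the cylinder at (1.5, 2.5) is absent (z outside [9, 16]); Taking the union: the regions partially overlap (shared area 84.53 mm²), so overlapping operands fuse into one piece — 1 connected region. The outline is a single polygon with 18 vertices. Extrusion per mm of travel: 0.25 × 0.24 / (π × 0.875²) = 0.024945. Accumulating E over each segment gives final E = 1.3598.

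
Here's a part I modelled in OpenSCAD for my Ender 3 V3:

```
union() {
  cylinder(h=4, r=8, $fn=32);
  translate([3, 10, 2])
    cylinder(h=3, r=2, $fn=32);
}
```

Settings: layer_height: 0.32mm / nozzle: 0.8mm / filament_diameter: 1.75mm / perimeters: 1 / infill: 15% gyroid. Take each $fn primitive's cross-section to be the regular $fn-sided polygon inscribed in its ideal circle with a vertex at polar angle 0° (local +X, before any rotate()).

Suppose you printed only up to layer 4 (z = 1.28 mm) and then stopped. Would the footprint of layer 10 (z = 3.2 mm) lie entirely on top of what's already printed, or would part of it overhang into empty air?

Compare the two slices. At z = 1.28: the r=8 cylinder contributes a regular 32-gon of circumradius 8 (area = (32/2)·8.000²·sin(360°/32) = 199.77 mm²); the cylinder at (3, 10) is not intersected at this z (z outside [2, 5]); Merging all regions: only the r=8 cylinder is present, so the union is just that shape — area = 199.77 mm². At z = 3.2: the r=8 cylinder contributes a regular 32-gon of circumradius 8 (area = (32/2)·8.000²·sin(360°/32) = 199.77 mm²); the r=2 cylinder at (3, 10) gives a regular 32-gon of circumradius 2 (constant along its height) (area = (32/2)·2.000²·sin(360°/32) = 12.49 mm²); Taking the union: the 2 present regions are separate (no shared area or edge), so areas and boundary lengths simply add and each stays a separate island — area = 212.26 mm². Checking containment: at z = 3.2 the cross-section extends beyond the z = 1.28 cross-section by about 12.49 mm².

part overhangs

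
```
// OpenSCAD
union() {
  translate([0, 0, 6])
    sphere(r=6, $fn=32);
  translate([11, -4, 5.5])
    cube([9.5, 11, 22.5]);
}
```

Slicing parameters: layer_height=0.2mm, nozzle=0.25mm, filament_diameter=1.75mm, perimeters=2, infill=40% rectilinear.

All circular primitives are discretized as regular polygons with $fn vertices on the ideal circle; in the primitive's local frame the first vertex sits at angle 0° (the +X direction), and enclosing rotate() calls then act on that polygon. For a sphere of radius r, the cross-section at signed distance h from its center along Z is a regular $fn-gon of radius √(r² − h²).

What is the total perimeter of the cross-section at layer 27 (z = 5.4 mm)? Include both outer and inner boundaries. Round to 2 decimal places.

At z = 5.4 mm: the r=6 sphere slices to a regular 32-gon of circumradius 5.970 (√(r²−h²) with h=0.6 from center) (perimeter = 2·32·5.970·sin(180°/32) = 37.45 mm); the cube at (11, -4) is not intersected at this z (z outside [5.5, 28]); Taking the union: only the r=6 sphere is present, so the union is just that shape — boundary = 37.45 mm. Overall, the cross-section is a single solid region. Total boundary length (outer) = 37.45 mm.

37.45 mm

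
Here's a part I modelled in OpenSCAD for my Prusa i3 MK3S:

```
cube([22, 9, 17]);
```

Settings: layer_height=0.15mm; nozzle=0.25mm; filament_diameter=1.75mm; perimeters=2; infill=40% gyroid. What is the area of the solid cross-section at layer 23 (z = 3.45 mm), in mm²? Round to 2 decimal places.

At z = 3.45 mm: the cube is present — its section is the full 22×9 rectangle (area 198.00 mm²). Overall, the cross-section is a single solid region. Net area = 198.00 mm².

198.00 mm²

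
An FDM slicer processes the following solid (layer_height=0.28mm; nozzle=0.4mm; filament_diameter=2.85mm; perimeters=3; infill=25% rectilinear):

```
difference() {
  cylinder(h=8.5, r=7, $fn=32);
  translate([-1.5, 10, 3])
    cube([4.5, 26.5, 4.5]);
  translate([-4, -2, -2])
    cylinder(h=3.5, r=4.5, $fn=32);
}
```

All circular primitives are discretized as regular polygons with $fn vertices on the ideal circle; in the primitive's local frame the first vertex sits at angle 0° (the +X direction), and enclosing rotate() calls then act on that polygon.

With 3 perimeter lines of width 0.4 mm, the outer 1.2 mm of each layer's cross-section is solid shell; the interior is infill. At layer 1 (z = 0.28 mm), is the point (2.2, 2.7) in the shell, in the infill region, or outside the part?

At z = 0.28 mm: the cylinder: section is a regular 32-gon, circumradius r=7; the cube at (-1.5, 10) is not intersected at this z (z outside [3, 7.5]); the r=4.5 cylinder at (-4, -2) gives a regular 32-gon of circumradius 4.5 (constant along its height); Taking the first minus the rest: starting from the r=7 cylinder, the r=4.5 cylinder at (-4, -2) partially overlaps it — only the 49.39 mm² overlap (of its 63.21 mm²) is removed, clipping the outline — 1 connected region. Overall, the cross-section is a single solid region. The nearest boundary edge runs (-0.26, 0.50)→(-0.82, 1.18); distance from the point to it = 3.30 mm. The point is inside the cross-section and 3.30 mm from the nearest boundary — more than the 1.2 mm shell width (3 × 0.4), so it's in the infill interior.

infill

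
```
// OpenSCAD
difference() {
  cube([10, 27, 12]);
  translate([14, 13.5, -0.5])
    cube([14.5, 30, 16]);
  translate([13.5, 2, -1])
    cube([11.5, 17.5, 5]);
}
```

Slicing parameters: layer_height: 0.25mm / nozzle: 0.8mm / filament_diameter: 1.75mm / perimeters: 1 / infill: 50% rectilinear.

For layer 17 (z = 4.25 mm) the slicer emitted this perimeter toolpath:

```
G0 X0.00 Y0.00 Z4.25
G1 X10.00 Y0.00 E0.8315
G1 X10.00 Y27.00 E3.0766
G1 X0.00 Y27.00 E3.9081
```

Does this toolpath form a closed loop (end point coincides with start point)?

Start point (G0): (0.00, 0.00). End point (last G1): the path does not return to the start — open.

no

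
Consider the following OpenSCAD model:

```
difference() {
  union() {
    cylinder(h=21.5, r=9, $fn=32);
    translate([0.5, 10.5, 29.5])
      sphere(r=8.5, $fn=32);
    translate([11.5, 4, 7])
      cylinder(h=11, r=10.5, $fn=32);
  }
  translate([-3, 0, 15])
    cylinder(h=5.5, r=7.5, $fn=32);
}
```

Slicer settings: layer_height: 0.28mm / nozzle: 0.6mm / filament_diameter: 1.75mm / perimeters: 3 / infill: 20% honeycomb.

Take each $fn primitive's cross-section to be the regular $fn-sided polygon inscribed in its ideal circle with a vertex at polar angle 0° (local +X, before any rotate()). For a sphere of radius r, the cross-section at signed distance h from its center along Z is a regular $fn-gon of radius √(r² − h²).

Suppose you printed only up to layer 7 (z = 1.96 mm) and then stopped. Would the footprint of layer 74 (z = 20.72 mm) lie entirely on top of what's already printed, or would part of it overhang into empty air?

Compare the two slices. At z = 1.96: the cylinder: section is a regular 32-gon, circumradius r=9 (area = (32/2)·9.000²·sin(360°/32) = 252.84 mm²); the sphere at (0.5, 10.5) does not reach this height (|z−center|=27.540 > r=8.5); the cylinder at (11.5, 4) is not intersected at this z (z outside [7, 18]); Merging all regions: only the r=9 cylinder is present, so the union is just that shape — area = 252.84 mm²; the cylinder at (-3, 0) is not intersected at this z (z outside [15, 20.5]); Subtracting the remaining from the first: none of the subtracted shapes is present at this height, so the result so far is unchanged — area = 252.84 mm². At z = 20.72: the r=9 cylinder contributes a regular 32-gon of circumradius 9 (area = (32/2)·9.000²·sin(360°/32) = 252.84 mm²); the sphere at (0.5, 10.5) is absent (|z−center|=8.780 > r=8.5); the cylinder at (11.5, 4) is absent (z outside [7, 18]); Combining (union): only the r=9 cylinder is present, so the union is just that shape — area = 252.84 mm²; the cylinder at (-3, 0) is absent (z outside [15, 20.5]); Taking the first minus the rest: none of the subtracted shapes is present at this height, so that combined region is unchanged — area = 252.84 mm². Checking containment: the cross-section at z = 20.72 is a subset of the cross-section at z = 1.96.

entirely on top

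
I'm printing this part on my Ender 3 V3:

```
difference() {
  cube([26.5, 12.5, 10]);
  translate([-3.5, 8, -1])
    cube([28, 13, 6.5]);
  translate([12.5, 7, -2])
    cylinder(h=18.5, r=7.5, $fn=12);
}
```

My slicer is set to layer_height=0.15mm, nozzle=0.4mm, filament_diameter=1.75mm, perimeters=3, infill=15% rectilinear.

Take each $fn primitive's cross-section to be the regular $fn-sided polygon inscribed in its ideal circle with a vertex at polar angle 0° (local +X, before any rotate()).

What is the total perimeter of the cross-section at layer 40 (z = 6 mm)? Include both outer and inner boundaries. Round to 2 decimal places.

96.92 mm

At z = 6 mm: the cube (footprint 26.5×12.5) is included at this height (perimeter 78.00 mm); the cube at (-3.5, 8) is not intersected at this z (z outside [-1, 5.5]); the r=7.5 cylinder at (12.5, 7) contributes a regular 12-gon of circumradius 7.5 (perimeter = 2·12·7.500·sin(180°/12) = 46.59 mm); Taking the first minus the rest: starting from the 26.5×12.5 cube, the r=7.5 cylinder at (12.5, 7) partially overlaps it — only the 155.59 mm² overlap (of its 168.75 mm²) is removed, clipping the outline — boundary = 96.92 mm. Overall, the cross-section has 2 separate islands. Total boundary length (outer) = 96.92 mm.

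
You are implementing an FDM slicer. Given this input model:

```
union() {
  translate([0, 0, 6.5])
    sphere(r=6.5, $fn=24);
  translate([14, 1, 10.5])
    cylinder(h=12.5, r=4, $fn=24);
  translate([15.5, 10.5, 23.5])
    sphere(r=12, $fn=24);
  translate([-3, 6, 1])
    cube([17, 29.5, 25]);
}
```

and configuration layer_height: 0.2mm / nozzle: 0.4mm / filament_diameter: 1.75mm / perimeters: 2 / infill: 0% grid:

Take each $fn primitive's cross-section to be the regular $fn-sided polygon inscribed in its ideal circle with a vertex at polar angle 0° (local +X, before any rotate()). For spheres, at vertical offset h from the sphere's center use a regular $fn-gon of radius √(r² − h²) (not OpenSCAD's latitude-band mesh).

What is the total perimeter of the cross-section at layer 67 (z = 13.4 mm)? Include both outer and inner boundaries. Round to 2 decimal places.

At z = 13.4 mm: the sphere is absent (|z−center|=6.900 > r=6.5); the cylinder at (14, 1): section is a regular 24-gon, circumradius r=4 (perimeter = 2·24·4.000·sin(180°/24) = 25.06 mm); the r=12 sphere at (15.5, 10.5) contributes a regular 24-gon of circumradius √(12²−10.1²) = 6.480 (perimeter = 2·24·6.480·sin(180°/24) = 40.60 mm); the 17×29.5 cube at (-3, 6) contributes its full rectangle (perimeter 93.00 mm); Taking the union: the regions partially overlap (shared area 44.79 mm²), so the edge portions inside another operand are dropped and the merged outline is re-measured after clipping — boundary = 123.21 mm. Overall, the cross-section is a single solid region. Total boundary length (outer) = 123.21 mm.

123.21 mm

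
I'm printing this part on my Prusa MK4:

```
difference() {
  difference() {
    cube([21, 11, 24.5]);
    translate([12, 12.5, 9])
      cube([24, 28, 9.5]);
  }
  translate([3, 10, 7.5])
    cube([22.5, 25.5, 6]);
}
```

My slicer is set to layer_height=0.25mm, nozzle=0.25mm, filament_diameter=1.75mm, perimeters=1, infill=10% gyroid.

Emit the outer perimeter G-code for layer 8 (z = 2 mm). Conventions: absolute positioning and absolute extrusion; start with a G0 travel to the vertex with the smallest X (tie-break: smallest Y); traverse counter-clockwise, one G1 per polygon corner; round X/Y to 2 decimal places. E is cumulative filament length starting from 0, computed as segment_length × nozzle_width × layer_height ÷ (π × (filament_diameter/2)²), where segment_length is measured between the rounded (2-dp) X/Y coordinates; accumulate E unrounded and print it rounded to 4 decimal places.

At z = 2 mm: the cube is present — its section is the full 21×11 rectangle; the cube at (12, 12.5) does not reach this height (z outside [9, 18.5]); Subtracting the remaining from the first: none of the subtracted shapes is present at this height, so the 21×11 cube is unchanged — 1 connected region; the cube at (3, 10) is absent (z outside [7.5, 13.5]); Taking the first minus the rest: none of the subtracted shapes is present at this height, so the result so far is unchanged — 1 connected region. The outline is a single polygon with 4 vertices. Extrusion per mm of travel: 0.25 × 0.25 / (π × 0.875²) = 0.025984. Accumulating E over each segment gives final E = 1.6630.

G0 X0.00 Y0.00 Z2.00
G1 X21.00 Y0.00 E0.5457
G1 X21.00 Y11.00 E0.8315
G1 X0.00 Y11.00 E1.3772
G1 X0.00 Y0.00 E1.6630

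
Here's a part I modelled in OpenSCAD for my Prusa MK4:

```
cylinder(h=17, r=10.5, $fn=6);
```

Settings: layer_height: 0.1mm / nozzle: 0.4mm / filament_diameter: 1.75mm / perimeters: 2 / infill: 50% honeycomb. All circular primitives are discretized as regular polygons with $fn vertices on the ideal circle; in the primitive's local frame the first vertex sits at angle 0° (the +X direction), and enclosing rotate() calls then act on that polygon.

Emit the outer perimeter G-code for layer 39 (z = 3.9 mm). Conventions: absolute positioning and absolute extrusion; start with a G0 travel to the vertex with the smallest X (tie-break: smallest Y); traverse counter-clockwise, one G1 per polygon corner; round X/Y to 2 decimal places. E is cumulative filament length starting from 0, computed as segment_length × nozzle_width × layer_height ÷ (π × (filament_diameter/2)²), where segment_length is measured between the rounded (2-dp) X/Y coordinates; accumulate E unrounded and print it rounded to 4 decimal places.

At z = 3.9 mm: the r=10.5 cylinder contributes a regular 6-gon of circumradius 10.5. The outline is a single polygon with 6 vertices. Extrusion per mm of travel: 0.4 × 0.1 / (π × 0.875²) = 0.016630. Accumulating E over each segment gives final E = 1.0475.

G0 X-10.50 Y0.00 Z3.90
G1 X-5.25 Y-9.09 E0.1746
G1 X5.25 Y-9.09 E0.3492
G1 X10.50 Y0.00 E0.5238
G1 X5.25 Y9.09 E0.6983
G1 X-5.25 Y9.09 E0.8729
G1 X-10.50 Y0.00 E1.0475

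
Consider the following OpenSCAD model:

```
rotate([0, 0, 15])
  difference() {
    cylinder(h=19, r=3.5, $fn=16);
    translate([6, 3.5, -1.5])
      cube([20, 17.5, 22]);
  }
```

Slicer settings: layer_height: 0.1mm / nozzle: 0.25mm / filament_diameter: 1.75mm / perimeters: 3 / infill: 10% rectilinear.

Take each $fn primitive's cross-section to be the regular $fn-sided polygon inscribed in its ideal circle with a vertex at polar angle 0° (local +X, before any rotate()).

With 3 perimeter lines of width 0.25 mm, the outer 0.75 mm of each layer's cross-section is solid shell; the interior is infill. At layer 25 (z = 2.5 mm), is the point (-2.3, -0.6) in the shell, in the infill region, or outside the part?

infill

At z = 2.5 mm: the r=3.5 cylinder contributes a regular 16-gon of circumradius 3.5; the cube at (6, 3.5) (footprint 20×17.5) is included at this height; After the difference (first − rest): starting from the r=3.5 cylinder, the 20×17.5 cube at (6, 3.5) misses the remaining region (no effect) — 1 connected region; (whole slice rotated 15° about Z — lengths, areas and connectivity unchanged). Overall, the cross-section is a single solid region. Undo the 15° rotation: the query point maps to (-2.377, 0.016) in the un-rotated model frame. The nearest boundary edge runs (-3.50, 0.00)→(-3.23, 1.34); distance from the point to it = 1.10 mm. The point is inside the cross-section and 1.10 mm from the nearest boundary — more than the 0.75 mm shell width (3 × 0.25), so it's in the infill interior.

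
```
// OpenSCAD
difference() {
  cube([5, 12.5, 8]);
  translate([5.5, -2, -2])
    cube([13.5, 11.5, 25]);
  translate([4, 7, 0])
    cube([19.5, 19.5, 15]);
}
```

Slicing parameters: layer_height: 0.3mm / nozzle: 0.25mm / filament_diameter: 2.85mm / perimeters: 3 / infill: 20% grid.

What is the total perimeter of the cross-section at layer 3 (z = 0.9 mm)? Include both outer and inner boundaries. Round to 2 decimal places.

35.00 mm

At z = 0.9 mm: the cube (footprint 5×12.5) is included at this height (perimeter 35.00 mm); the 13.5×11.5 cube at (5.5, -2) contributes its full rectangle (perimeter 50.00 mm); the cube at (4, 7) is present — its section is the full 19.5×19.5 rectangle (perimeter 78.00 mm); Subtracting the remaining from the first: starting from the 5×12.5 cube, the 13.5×11.5 cube at (5.5, -2) misses the remaining region (no effect); the 19.5×19.5 cube at (4, 7) partially overlaps it — only the 5.50 mm² overlap (of its 380.25 mm²) is removed, clipping the outline — boundary = 35.00 mm. Overall, the cross-section is a single solid region. Total boundary length (outer) = 35.00 mm.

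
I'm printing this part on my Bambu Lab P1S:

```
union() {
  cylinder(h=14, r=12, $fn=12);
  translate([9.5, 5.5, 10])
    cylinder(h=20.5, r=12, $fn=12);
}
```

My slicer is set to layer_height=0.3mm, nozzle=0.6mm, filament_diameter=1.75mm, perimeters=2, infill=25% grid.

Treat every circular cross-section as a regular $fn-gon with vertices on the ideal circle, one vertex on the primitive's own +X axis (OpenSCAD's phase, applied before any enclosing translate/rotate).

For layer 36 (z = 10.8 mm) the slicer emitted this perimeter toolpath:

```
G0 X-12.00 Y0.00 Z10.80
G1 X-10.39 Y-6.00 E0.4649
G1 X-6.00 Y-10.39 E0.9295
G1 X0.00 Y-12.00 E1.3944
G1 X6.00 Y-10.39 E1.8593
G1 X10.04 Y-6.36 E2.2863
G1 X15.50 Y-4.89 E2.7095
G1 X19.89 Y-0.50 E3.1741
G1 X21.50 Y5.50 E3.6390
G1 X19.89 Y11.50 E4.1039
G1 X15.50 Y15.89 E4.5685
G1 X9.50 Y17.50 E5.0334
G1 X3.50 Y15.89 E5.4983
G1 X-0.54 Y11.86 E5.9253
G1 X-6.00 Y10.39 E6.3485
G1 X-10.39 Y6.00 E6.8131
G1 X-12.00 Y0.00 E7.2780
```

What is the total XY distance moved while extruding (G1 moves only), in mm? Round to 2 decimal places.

97.25 mm

Sum the Euclidean lengths of each G1 segment: total = 97.25 mm.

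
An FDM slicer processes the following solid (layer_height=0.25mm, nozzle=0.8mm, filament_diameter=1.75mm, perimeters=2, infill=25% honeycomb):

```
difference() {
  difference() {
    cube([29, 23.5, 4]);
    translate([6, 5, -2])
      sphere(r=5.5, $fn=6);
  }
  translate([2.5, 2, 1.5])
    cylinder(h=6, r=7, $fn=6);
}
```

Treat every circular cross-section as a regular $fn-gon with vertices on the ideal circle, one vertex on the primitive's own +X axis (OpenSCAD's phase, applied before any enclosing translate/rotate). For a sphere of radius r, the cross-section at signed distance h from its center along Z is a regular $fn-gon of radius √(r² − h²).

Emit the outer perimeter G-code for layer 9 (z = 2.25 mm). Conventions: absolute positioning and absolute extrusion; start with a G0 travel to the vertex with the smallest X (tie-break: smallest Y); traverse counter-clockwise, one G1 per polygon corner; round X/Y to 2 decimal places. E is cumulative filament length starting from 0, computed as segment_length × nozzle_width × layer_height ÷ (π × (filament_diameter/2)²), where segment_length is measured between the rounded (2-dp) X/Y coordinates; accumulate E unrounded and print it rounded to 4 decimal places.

At z = 2.25 mm: the 29×23.5 cube contributes its full rectangle; the r=5.5 sphere at (6, 5) contributes a regular 6-gon of circumradius √(5.5²−4.25²) = 3.491; Taking the first minus the rest: starting from the 29×23.5 cube, the r=5.5 sphere at (6, 5) lies wholly inside it (removes its full 31.66 mm² and its 20.95 mm outline becomes a hole wall) — 1 connected region with 1 hole; the r=7 cylinder at (2.5, 2) gives a regular 6-gon of circumradius 7 (constant along its height); Subtracting the remaining from the first: starting from that combined region, the r=7 cylinder at (2.5, 2) partially overlaps it — only the 39.66 mm² overlap (of its 127.31 mm²) is removed, clipping the outline — 1 connected region. The outline is a single polygon with 11 vertices. Extrusion per mm of travel: 0.8 × 0.25 / (π × 0.875²) = 0.083150. Accumulating E over each segment gives final E = 8.7824.

G0 X0.00 Y8.06 Z2.25
G1 X6.00 Y8.06 E0.4989
G1 X6.02 Y8.02 E0.5026
G1 X7.75 Y8.02 E0.6465
G1 X9.49 Y5.00 E0.9363
G1 X8.63 Y3.51 E1.0793
G1 X9.50 Y2.00 E1.2242
G1 X8.35 Y0.00 E1.4161
G1 X29.00 Y0.00 E3.1331
G1 X29.00 Y23.50 E5.0872
G1 X0.00 Y23.50 E7.4985
G1 X0.00 Y8.06 E8.7824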